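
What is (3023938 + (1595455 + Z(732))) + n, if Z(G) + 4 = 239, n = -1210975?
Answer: 3408653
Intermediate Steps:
Z(G) = 235 (Z(G) = -4 + 239 = 235)
(3023938 + (1595455 + Z(732))) + n = (3023938 + (1595455 + 235)) - 1210975 = (3023938 + 1595690) - 1210975 = 4619628 - 1210975 = 3408653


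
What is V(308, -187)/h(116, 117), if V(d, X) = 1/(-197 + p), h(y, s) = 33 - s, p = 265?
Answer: -1/5712 ≈ -0.00017507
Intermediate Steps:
V(d, X) = 1/68 (V(d, X) = 1/(-197 + 265) = 1/68)
V(308, -187)/h(116, 117) = 1/(68*(33 - 1*117)) = 1/(68*(33 - 117)) = (1/68)/(-84) = (1/68)*(-1/84) = -1/5712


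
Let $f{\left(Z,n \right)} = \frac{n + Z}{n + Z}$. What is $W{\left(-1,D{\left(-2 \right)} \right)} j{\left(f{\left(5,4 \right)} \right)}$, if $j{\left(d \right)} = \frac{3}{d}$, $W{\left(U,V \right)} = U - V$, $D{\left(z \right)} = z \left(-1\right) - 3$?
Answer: $0$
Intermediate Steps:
$f{\left(Z,n \right)} = 1$ ($f{\left(Z,n \right)} = \frac{Z + n}{Z + n} = 1$)
$D{\left(z \right)} = -3 - z$ ($D{\left(z \right)} = - z - 3 = -3 - z$)
$W{\left(-1,D{\left(-2 \right)} \right)} j{\left(f{\left(5,4 \right)} \right)} = \left(-1 - \left(-3 - -2\right)\right) \frac{3}{1} = \left(-1 - \left(-3 + 2\right)\right) 3 \cdot 1 = \left(-1 - -1\right) 3 = \left(-1 + 1\right) 3 = 0 \cdot 3 = 0$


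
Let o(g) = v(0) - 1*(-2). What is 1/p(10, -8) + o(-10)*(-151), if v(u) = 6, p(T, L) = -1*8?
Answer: -9665/8 ≈ -1208.1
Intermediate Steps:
p(T, L) = -8
o(g) = 8 (o(g) = 6 - 1*(-2) = 6 + 2 = 8)
1/p(10, -8) + o(-10)*(-151) = 1/(-8) + 8*(-151) = -1/8 - 1208 = -9665/8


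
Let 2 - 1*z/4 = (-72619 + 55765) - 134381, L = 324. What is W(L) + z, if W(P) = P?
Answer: 605272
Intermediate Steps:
z = 604948 (z = 8 - 4*((-72619 + 55765) - 134381) = 8 - 4*(-16854 - 134381) = 8 - 4*(-151235) = 8 + 604940 = 604948)
W(L) + z = 324 + 604948 = 605272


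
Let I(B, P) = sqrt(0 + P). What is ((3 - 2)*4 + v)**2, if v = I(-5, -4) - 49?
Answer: 2021 - 180*I ≈ 2021.0 - 180.0*I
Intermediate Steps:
I(B, P) = sqrt(P)
v = -49 + 2*I (v = sqrt(-4) - 49 = 2*I - 49 = -49 + 2*I ≈ -49.0 + 2.0*I)
((3 - 2)*4 + v)**2 = ((3 - 2)*4 + (-49 + 2*I))**2 = (1*4 + (-49 + 2*I))**2 = (4 + (-49 + 2*I))**2 = (-45 + 2*I)**2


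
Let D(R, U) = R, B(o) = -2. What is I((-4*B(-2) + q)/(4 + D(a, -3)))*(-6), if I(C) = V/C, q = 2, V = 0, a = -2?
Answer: 0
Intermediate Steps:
I(C) = 0 (I(C) = 0/C = 0)
I((-4*B(-2) + q)/(4 + D(a, -3)))*(-6) = 0*(-6) = 0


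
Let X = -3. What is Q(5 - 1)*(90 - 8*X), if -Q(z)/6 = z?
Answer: -2736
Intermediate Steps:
Q(z) = -6*z
Q(5 - 1)*(90 - 8*X) = (-6*(5 - 1))*(90 - 8*(-3)) = (-6*4)*(90 + 24) = -24*114 = -2736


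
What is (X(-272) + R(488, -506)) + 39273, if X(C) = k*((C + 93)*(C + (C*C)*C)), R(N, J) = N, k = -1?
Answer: -3602141919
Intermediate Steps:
X(C) = -(93 + C)*(C + C³) (X(C) = -(C + 93)*(C + (C*C)*C) = -(93 + C)*(C + C²*C) = -(93 + C)*(C + C³))
(X(-272) + R(488, -506)) + 39273 = (-1*(-272)*(93 - 272 + (-272)³ + 93*(-272)²) + 488) + 39273 = (-1*(-272)*(93 - 272 - 20123648 + 93*73984) + 488) + 39273 = (-1*(-272)*(93 - 272 - 20123648 + 6880512) + 488) + 39273 = (-1*(-272)*(-13243315) + 488) + 39273 = (-3602181680 + 488) + 39273 = -3602181192 + 39273 = -3602141919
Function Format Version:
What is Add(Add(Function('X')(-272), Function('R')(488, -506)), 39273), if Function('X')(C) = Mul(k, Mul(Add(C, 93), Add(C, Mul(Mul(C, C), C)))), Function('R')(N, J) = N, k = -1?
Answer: -3602141919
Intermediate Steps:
Function('X')(C) = Mul(-1, Add(93, C), Add(C, Pow(C, 3))) (Function('X')(C) = Mul(-1, Mul(Add(C, 93), Add(C, Mul(Mul(C, C), C)))) = Mul(-1, Mul(Add(93, C), Add(C, Mul(Pow(C, 2), C)))) = Mul(-1, Mul(Add(93, C), Add(C, Pow(C, 3)))) = Mul(-1, Add(93, C), Add(C, Pow(C, 3))))
Add(Add(Function('X')(-272), Function('R')(488, -506)), 39273) = Add(Add(Mul(-1, -272, Add(93, -272, Pow(-272, 3), Mul(93, Pow(-272, 2)))), 488), 39273) = Add(Add(Mul(-1, -272, Add(93, -272, -20123648, Mul(93, 73984))), 488), 39273) = Add(Add(Mul(-1, -272, Add(93, -272, -20123648, 6880512)), 488), 39273) = Add(Add(Mul(-1, -272, -13243315), 488), 39273) = Add(Add(-3602181680, 488), 39273) = Add(-3602181192, 39273) = -3602141919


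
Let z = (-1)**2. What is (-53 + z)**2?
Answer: 2704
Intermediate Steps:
z = 1
(-53 + z)**2 = (-53 + 1)**2 = (-52)**2 = 2704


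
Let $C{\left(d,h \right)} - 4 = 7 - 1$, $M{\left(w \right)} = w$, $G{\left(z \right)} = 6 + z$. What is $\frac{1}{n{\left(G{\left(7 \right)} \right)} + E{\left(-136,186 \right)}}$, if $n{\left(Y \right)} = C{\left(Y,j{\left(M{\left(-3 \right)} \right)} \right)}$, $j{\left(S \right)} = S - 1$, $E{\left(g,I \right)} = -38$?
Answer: $- \frac{1}{28} \approx -0.035714$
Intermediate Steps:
$j{\left(S \right)} = -1 + S$ ($j{\left(S \right)} = S - 1 = -1 + S$)
$C{\left(d,h \right)} = 10$ ($C{\left(d,h \right)} = 4 + \left(7 - 1\right) = 4 + 6 = 10$)
$n{\left(Y \right)} = 10$
$\frac{1}{n{\left(G{\left(7 \right)} \right)} + E{\left(-136,186 \right)}} = \frac{1}{10 - 38} = \frac{1}{-28} = - \frac{1}{28}$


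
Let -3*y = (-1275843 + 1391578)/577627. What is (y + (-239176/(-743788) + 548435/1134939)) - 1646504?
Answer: -200711278196273893445552/121901536929341091 ≈ -1.6465e+6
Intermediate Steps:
y = -115735/1732881 (y = -(-1275843 + 1391578)/(3*577627) = -115735/(3*577627) = -⅓*115735/577627 = -115735/1732881 ≈ -0.066788)
(y + (-239176/(-743788) + 548435/1134939)) - 1646504 = (-115735/1732881 + (-239176/(-743788) + 548435/1134939)) - 1646504 = (-115735/1732881 + (-239176*(-1/743788) + 548435*(1/1134939))) - 1646504 = (-115735/1732881 + (59794/185947 + 548435/1134939)) - 1646504 = (-115735/1732881 + 169842385511/211038502233) - 1646504 = 89964033930250312/121901536929341091 - 1646504 = -200711278196273893445552/121901536929341091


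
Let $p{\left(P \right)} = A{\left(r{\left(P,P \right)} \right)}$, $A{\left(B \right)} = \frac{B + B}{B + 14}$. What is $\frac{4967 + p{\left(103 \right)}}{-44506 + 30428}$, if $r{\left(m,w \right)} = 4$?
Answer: $- \frac{44707}{126702} \approx -0.35285$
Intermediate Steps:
$A{\left(B \right)} = \frac{2 B}{14 + B}$
$p{\left(P \right)} = \frac{4}{9}$ ($p{\left(P \right)} = 2 \cdot 4 \frac{1}{14 + 4} = 2 \cdot 4 \cdot \frac{1}{18} = \frac{4}{9}$)
$\frac{4967 + p{\left(103 \right)}}{-44506 + 30428} = \frac{4967 + \frac{4}{9}}{-44506 + 30428} = \frac{44707}{9 \left(-14078\right)} = \frac{44707}{9} \left(- \frac{1}{14078}\right) = - \frac{44707}{126702}$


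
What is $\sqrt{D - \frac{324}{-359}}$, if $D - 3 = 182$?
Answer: $\frac{\sqrt{23959301}}{359} \approx 13.635$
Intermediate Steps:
$D = 185$ ($D = 3 + 182 = 185$)
$\sqrt{D - \frac{324}{-359}} = \sqrt{185 - \frac{324}{-359}} = \sqrt{185 - - \frac{324}{359}} = \sqrt{185 + \frac{324}{359}} = \sqrt{\frac{66739}{359}} = \frac{\sqrt{23959301}}{359}$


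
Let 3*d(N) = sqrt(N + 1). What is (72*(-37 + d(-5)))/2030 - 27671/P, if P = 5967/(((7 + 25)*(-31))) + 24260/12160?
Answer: 52926522748/7690655 + 24*I/1015 ≈ 6881.9 + 0.023645*I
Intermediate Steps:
d(N) = sqrt(1 + N)/3 (d(N) = sqrt(N + 1)/3 = sqrt(1 + N)/3)
P = -37885/9424 (P = 5967/((32*(-31))) + 24260*(1/12160) = 5967/(-992) + 1213/608 = 5967*(-1/992) + 1213/608 = -5967/992 + 1213/608 = -37885/9424 ≈ -4.0201)
(72*(-37 + d(-5)))/2030 - 27671/P = (72*(-37 + sqrt(1 - 5)/3))/2030 - 27671/(-37885/9424) = (72*(-37 + sqrt(-4)/3))*(1/2030) - 27671*(-9424/37885) = (72*(-37 + (2*I)/3))*(1/2030) + 260771504/37885 = (72*(-37 + 2*I/3))*(1/2030) + 260771504/37885 = (-2664 + 48*I)*(1/2030) + 260771504/37885 = (-1332/1015 + 24*I/1015) + 260771504/37885 = 52926522748/7690655 + 24*I/1015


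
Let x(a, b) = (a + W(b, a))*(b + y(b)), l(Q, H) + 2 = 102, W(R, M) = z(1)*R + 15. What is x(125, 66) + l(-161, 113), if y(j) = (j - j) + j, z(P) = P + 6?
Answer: 79564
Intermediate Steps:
z(P) = 6 + P
y(j) = j (y(j) = 0 + j = j)
W(R, M) = 15 + 7*R (W(R, M) = (6 + 1)*R + 15 = 7*R + 15 = 15 + 7*R)
l(Q, H) = 100 (l(Q, H) = -2 + 102 = 100)
x(a, b) = 2*b*(15 + a + 7*b) (x(a, b) = (a + (15 + 7*b))*(b + b) = (15 + a + 7*b)*(2*b) = 2*b*(15 + a + 7*b))
x(125, 66) + l(-161, 113) = 2*66*(15 + 125 + 7*66) + 100 = 2*66*(15 + 125 + 462) + 100 = 2*66*602 + 100 = 79464 + 100 = 79564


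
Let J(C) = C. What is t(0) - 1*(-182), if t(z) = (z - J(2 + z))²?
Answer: 186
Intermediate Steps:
t(z) = 4 (t(z) = (z - (2 + z))² = (z + (-2 - z))² = (-2)² = 4)
t(0) - 1*(-182) = 4 - 1*(-182) = 4 + 182 = 186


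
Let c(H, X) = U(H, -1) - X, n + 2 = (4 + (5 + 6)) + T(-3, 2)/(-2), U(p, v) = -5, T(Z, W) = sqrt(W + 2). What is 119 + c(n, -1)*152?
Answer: -489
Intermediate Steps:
T(Z, W) = sqrt(2 + W)
n = 12 (n = -2 + ((4 + (5 + 6)) + sqrt(2 + 2)/(-2)) = -2 + ((4 + 11) + sqrt(4)*(-1/2)) = -2 + (15 + 2*(-1/2)) = -2 + (15 - 1) = -2 + 14 = 12)
c(H, X) = -5 - X
119 + c(n, -1)*152 = 119 + (-5 - 1*(-1))*152 = 119 + (-5 + 1)*152 = 119 - 4*152 = 119 - 608 = -489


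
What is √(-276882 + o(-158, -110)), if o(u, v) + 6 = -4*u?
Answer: 4*I*√17266 ≈ 525.6*I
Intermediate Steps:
o(u, v) = -6 - 4*u
√(-276882 + o(-158, -110)) = √(-276882 + (-6 - 4*(-158))) = √(-276882 + (-6 + 632)) = √(-276882 + 626) = √(-276256) = 4*I*√17266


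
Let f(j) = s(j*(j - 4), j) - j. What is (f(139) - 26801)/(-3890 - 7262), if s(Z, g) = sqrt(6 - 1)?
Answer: 6735/2788 - sqrt(5)/11152 ≈ 2.4155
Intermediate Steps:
s(Z, g) = sqrt(5)
f(j) = sqrt(5) - j
(f(139) - 26801)/(-3890 - 7262) = ((sqrt(5) - 1*139) - 26801)/(-3890 - 7262) = ((sqrt(5) - 139) - 26801)/(-11152) = ((-139 + sqrt(5)) - 26801)*(-1/11152) = (-26940 + sqrt(5))*(-1/11152) = 6735/2788 - sqrt(5)/11152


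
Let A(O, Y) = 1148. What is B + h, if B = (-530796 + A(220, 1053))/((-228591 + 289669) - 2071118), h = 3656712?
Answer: 918767239766/251255 ≈ 3.6567e+6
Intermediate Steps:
B = 66206/251255 (B = (-530796 + 1148)/((-228591 + 289669) - 2071118) = -529648/(61078 - 2071118) = -529648/(-2010040) = -529648*(-1/2010040) = 66206/251255 ≈ 0.26350)
B + h = 66206/251255 + 3656712 = 918767239766/251255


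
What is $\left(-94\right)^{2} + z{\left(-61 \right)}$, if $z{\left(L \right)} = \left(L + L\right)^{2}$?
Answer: $23720$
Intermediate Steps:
$z{\left(L \right)} = 4 L^{2}$ ($z{\left(L \right)} = \left(2 L\right)^{2} = 4 L^{2}$)
$\left(-94\right)^{2} + z{\left(-61 \right)} = \left(-94\right)^{2} + 4 \left(-61\right)^{2} = 8836 + 4 \cdot 3721 = 8836 + 14884 = 23720$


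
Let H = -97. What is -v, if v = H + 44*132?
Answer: -5711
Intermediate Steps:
v = 5711 (v = -97 + 44*132 = -97 + 5808 = 5711)
-v = -1*5711 = -5711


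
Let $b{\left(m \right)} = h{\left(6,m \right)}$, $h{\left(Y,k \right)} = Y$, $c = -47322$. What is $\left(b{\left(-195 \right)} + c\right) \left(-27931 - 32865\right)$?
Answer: $2876623536$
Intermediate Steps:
$b{\left(m \right)} = 6$
$\left(b{\left(-195 \right)} + c\right) \left(-27931 - 32865\right) = \left(6 - 47322\right) \left(-27931 - 32865\right) = \left(-47316\right) \left(-60796\right) = 2876623536$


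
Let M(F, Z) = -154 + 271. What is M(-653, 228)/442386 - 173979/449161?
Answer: -8545924673/22078059794 ≈ -0.38708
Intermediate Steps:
M(F, Z) = 117
M(-653, 228)/442386 - 173979/449161 = 117/442386 - 173979/449161 = 117*(1/442386) - 173979*1/449161 = 13/49154 - 173979/449161 = -8545924673/22078059794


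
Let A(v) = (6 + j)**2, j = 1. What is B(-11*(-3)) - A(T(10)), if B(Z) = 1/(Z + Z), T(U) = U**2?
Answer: -3233/66 ≈ -48.985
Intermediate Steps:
A(v) = 49 (A(v) = (6 + 1)**2 = 7**2 = 49)
B(Z) = 1/(2*Z)
B(-11*(-3)) - A(T(10)) = 1/(2*((-11*(-3)))) - 1*49 = (1/2)/33 - 49 = (1/2)*(1/33) - 49 = 1/66 - 49 = -3233/66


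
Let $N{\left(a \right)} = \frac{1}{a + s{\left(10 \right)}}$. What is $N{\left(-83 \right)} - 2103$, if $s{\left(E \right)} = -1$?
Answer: $- \frac{176653}{84} \approx -2103.0$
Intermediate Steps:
$N{\left(a \right)} = \frac{1}{-1 + a}$ ($N{\left(a \right)} = \frac{1}{a - 1} = \frac{1}{-1 + a}$)
$N{\left(-83 \right)} - 2103 = \frac{1}{-1 - 83} - 2103 = \frac{1}{-84} - 2103 = - \frac{1}{84} - 2103 = - \frac{176653}{84}$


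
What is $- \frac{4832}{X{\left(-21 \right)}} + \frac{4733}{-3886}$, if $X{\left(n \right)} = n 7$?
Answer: $\frac{18081401}{571242} \approx 31.653$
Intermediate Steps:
$X{\left(n \right)} = 7 n$
$- \frac{4832}{X{\left(-21 \right)}} + \frac{4733}{-3886} = - \frac{4832}{7 \left(-21\right)} + \frac{4733}{-3886} = - \frac{4832}{-147} + 4733 \left(- \frac{1}{3886}\right) = \left(-4832\right) \left(- \frac{1}{147}\right) - \frac{4733}{3886} = \frac{4832}{147} - \frac{4733}{3886} = \frac{18081401}{571242}$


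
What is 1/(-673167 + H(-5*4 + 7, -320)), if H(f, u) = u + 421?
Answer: -1/673066 ≈ -1.4857e-6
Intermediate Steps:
H(f, u) = 421 + u
1/(-673167 + H(-5*4 + 7, -320)) = 1/(-673167 + (421 - 320)) = 1/(-673167 + 101) = 1/(-673066) = -1/673066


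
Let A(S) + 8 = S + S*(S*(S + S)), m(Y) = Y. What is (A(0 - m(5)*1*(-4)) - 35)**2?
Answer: 255264529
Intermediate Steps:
A(S) = -8 + S + 2*S**3 (A(S) = -8 + (S + S*(S*(S + S))) = -8 + (S + S*(S*(2*S))) = -8 + (S + S*(2*S**2)) = -8 + (S + 2*S**3) = -8 + S + 2*S**3)
(A(0 - m(5)*1*(-4)) - 35)**2 = ((-8 + (0 - 5*1*(-4)) + 2*(0 - 5*1*(-4))**3) - 35)**2 = ((-8 + (0 - 5*(-4)) + 2*(0 - 5*(-4))**3) - 35)**2 = ((-8 + (0 - 1*(-20)) + 2*(0 - 1*(-20))**3) - 35)**2 = ((-8 + (0 + 20) + 2*(0 + 20)**3) - 35)**2 = ((-8 + 20 + 2*20**3) - 35)**2 = ((-8 + 20 + 2*8000) - 35)**2 = ((-8 + 20 + 16000) - 35)**2 = (16012 - 35)**2 = 15977**2 = 255264529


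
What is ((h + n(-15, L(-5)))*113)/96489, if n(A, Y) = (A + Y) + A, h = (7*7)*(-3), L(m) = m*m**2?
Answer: -226/639 ≈ -0.35368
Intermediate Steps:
L(m) = m**3
h = -147 (h = 49*(-3) = -147)
n(A, Y) = Y + 2*A
((h + n(-15, L(-5)))*113)/96489 = ((-147 + ((-5)**3 + 2*(-15)))*113)/96489 = ((-147 + (-125 - 30))*113)*(1/96489) = ((-147 - 155)*113)*(1/96489) = -302*113*(1/96489) = -34126*1/96489 = -226/639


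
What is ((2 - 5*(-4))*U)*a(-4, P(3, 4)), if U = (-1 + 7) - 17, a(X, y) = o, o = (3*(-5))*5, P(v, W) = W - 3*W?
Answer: 18150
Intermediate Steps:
P(v, W) = -2*W
o = -75 (o = -15*5 = -75)
a(X, y) = -75
U = -11 (U = 6 - 17 = -11)
((2 - 5*(-4))*U)*a(-4, P(3, 4)) = ((2 - 5*(-4))*(-11))*(-75) = ((2 + 20)*(-11))*(-75) = (22*(-11))*(-75) = -242*(-75) = 18150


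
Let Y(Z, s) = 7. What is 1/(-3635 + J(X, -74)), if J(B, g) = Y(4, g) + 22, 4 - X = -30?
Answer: -1/3606 ≈ -0.00027732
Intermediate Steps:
X = 34 (X = 4 - 1*(-30) = 4 + 30 = 34)
J(B, g) = 29 (J(B, g) = 7 + 22 = 29)
1/(-3635 + J(X, -74)) = 1/(-3635 + 29) = 1/(-3606) = -1/3606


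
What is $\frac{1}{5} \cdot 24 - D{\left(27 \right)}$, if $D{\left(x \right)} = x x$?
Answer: $- \frac{3621}{5} \approx -724.2$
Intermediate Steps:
$D{\left(x \right)} = x^{2}$
$\frac{1}{5} \cdot 24 - D{\left(27 \right)} = \frac{1}{5} \cdot 24 - 27^{2} = \frac{1}{5} \cdot 24 - 729 = \frac{24}{5} - 729 = - \frac{3621}{5}$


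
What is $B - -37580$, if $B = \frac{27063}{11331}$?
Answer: $\frac{47316227}{1259} \approx 37582.0$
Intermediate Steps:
$B = \frac{3007}{1259}$ ($B = 27063 \cdot \frac{1}{11331} = \frac{3007}{1259} \approx 2.3884$)
$B - -37580 = \frac{3007}{1259} - -37580 = \frac{3007}{1259} + 37580 = \frac{47316227}{1259}$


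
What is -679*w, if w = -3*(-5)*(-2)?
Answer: 20370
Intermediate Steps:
w = -30 (w = 15*(-2) = -30)
-679*w = -679*(-30) = 20370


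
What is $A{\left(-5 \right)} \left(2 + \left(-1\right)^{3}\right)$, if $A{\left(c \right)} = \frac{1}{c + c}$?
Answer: $- \frac{1}{10} \approx -0.1$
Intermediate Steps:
$A{\left(c \right)} = \frac{1}{2 c}$
$A{\left(-5 \right)} \left(2 + \left(-1\right)^{3}\right) = \frac{1}{2 \left(-5\right)} \left(2 + \left(-1\right)^{3}\right) = \frac{1}{2} \left(- \frac{1}{5}\right) \left(2 - 1\right) = \left(- \frac{1}{10}\right) 1 = - \frac{1}{10}$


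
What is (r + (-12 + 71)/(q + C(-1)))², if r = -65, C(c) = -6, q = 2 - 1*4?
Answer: 335241/64 ≈ 5238.1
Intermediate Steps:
q = -2 (q = 2 - 4 = -2)
(r + (-12 + 71)/(q + C(-1)))² = (-65 + (-12 + 71)/(-2 - 6))² = (-65 + 59/(-8))² = (-65 + 59*(-⅛))² = (-65 - 59/8)² = (-579/8)² = 335241/64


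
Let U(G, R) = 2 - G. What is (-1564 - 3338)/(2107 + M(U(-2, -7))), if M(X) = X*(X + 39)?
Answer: -114/53 ≈ -2.1509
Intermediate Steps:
M(X) = X*(39 + X)
(-1564 - 3338)/(2107 + M(U(-2, -7))) = (-1564 - 3338)/(2107 + (2 - 1*(-2))*(39 + (2 - 1*(-2)))) = -4902/(2107 + (2 + 2)*(39 + (2 + 2))) = -4902/(2107 + 4*(39 + 4)) = -4902/(2107 + 4*43) = -4902/(2107 + 172) = -4902/2279 = -4902*1/2279 = -114/53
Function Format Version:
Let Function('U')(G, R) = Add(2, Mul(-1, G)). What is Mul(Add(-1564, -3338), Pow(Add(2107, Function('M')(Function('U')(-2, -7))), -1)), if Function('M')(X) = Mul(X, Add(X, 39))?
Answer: Rational(-114, 53) ≈ -2.1509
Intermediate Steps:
Function('M')(X) = Mul(X, Add(39, X))
Mul(Add(-1564, -3338), Pow(Add(2107, Function('M')(Function('U')(-2, -7))), -1)) = Mul(Add(-1564, -3338), Pow(Add(2107, Mul(Add(2, Mul(-1, -2)), Add(39, Add(2, Mul(-1, -2))))), -1)) = Mul(-4902, Pow(Add(2107, Mul(Add(2, 2), Add(39, Add(2, 2)))), -1)) = Mul(-4902, Pow(Add(2107, Mul(4, Add(39, 4))), -1)) = Mul(-4902, Pow(Add(2107, Mul(4, 43)), -1)) = Mul(-4902, Pow(Add(2107, 172), -1)) = Mul(-4902, Pow(2279, -1)) = Mul(-4902, Rational(1, 2279)) = Rational(-114, 53)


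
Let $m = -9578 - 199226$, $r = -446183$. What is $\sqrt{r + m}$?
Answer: $i \sqrt{654987} \approx 809.31 i$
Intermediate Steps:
$m = -208804$
$\sqrt{r + m} = \sqrt{-446183 - 208804} = \sqrt{-654987} = i \sqrt{654987}$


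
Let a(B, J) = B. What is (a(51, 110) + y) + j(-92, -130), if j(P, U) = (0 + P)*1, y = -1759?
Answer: -1800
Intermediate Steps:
j(P, U) = P (j(P, U) = P*1 = P)
(a(51, 110) + y) + j(-92, -130) = (51 - 1759) - 92 = -1708 - 92 = -1800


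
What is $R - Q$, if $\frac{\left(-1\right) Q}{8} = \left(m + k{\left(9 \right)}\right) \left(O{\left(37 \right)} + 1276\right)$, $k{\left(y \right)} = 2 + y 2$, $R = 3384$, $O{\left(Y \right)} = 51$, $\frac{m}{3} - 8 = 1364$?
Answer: $43911160$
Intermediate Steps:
$m = 4116$ ($m = 24 + 3 \cdot 1364 = 24 + 4092 = 4116$)
$k{\left(y \right)} = 2 + 2 y$
$Q = -43907776$ ($Q = - 8 \left(4116 + \left(2 + 2 \cdot 9\right)\right) \left(51 + 1276\right) = - 8 \left(4116 + \left(2 + 18\right)\right) 1327 = - 8 \left(4116 + 20\right) 1327 = - 8 \cdot 4136 \cdot 1327 = \left(-8\right) 5488472 = -43907776$)
$R - Q = 3384 - -43907776 = 3384 + 43907776 = 43911160$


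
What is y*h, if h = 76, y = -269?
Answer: -20444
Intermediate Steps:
y*h = -269*76 = -20444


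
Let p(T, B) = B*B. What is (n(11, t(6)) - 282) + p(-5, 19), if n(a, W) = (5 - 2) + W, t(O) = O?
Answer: 88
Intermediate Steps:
p(T, B) = B**2
n(a, W) = 3 + W
(n(11, t(6)) - 282) + p(-5, 19) = ((3 + 6) - 282) + 19**2 = (9 - 282) + 361 = -273 + 361 = 88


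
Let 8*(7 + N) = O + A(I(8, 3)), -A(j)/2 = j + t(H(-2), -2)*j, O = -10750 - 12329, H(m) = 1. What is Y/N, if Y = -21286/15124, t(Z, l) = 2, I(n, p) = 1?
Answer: 42572/87496121 ≈ 0.00048656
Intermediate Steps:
Y = -10643/7562 (Y = -21286*1/15124 = -10643/7562 ≈ -1.4074)
O = -23079
A(j) = -6*j (A(j) = -2*(j + 2*j) = -6*j)
N = -23141/8 (N = -7 + (-23079 - 6*1)/8 = -7 + (-23079 - 6)/8 = -7 + (⅛)*(-23085) = -7 - 23085/8 = -23141/8 ≈ -2892.6)
Y/N = -10643/(7562*(-23141/8)) = -10643/7562*(-8/23141) = 42572/87496121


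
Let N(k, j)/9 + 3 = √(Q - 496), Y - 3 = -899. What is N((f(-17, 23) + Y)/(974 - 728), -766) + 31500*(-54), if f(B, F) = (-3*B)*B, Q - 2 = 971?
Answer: -1701027 + 27*√53 ≈ -1.7008e+6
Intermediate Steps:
Q = 973 (Q = 2 + 971 = 973)
Y = -896 (Y = 3 - 899 = -896)
f(B, F) = -3*B²
N(k, j) = -27 + 27*√53 (N(k, j) = -27 + 9*√(973 - 496) = -27 + 9*√477 = -27 + 9*(3*√53) = -27 + 27*√53)
N((f(-17, 23) + Y)/(974 - 728), -766) + 31500*(-54) = (-27 + 27*√53) + 31500*(-54) = (-27 + 27*√53) - 1701000 = -1701027 + 27*√53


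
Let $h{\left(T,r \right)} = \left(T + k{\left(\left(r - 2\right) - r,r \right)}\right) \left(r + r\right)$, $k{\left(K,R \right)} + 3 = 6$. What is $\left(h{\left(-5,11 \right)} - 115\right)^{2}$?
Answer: $25281$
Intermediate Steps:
$k{\left(K,R \right)} = 3$ ($k{\left(K,R \right)} = -3 + 6 = 3$)
$h{\left(T,r \right)} = 2 r \left(3 + T\right)$ ($h{\left(T,r \right)} = \left(T + 3\right) \left(r + r\right) = \left(3 + T\right) 2 r = 2 r \left(3 + T\right)$)
$\left(h{\left(-5,11 \right)} - 115\right)^{2} = \left(2 \cdot 11 \left(3 - 5\right) - 115\right)^{2} = \left(2 \cdot 11 \left(-2\right) - 115\right)^{2} = \left(-44 - 115\right)^{2} = \left(-159\right)^{2} = 25281$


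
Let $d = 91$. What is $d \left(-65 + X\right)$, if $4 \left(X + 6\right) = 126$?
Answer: $- \frac{7189}{2} \approx -3594.5$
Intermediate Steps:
$X = \frac{51}{2}$ ($X = -6 + \frac{1}{4} \cdot 126 = -6 + \frac{63}{2} = \frac{51}{2} \approx 25.5$)
$d \left(-65 + X\right) = 91 \left(-65 + \frac{51}{2}\right) = 91 \left(- \frac{79}{2}\right) = - \frac{7189}{2}$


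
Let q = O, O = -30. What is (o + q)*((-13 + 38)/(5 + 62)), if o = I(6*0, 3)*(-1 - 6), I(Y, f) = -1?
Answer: -575/67 ≈ -8.5821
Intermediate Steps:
o = 7 (o = -(-1 - 6) = -1*(-7) = 7)
q = -30
(o + q)*((-13 + 38)/(5 + 62)) = (7 - 30)*((-13 + 38)/(5 + 62)) = -575/67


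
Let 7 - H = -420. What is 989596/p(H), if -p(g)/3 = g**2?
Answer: -989596/546987 ≈ -1.8092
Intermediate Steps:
H = 427 (H = 7 - 1*(-420) = 7 + 420 = 427)
p(g) = -3*g**2
989596/p(H) = 989596/((-3*427**2)) = 989596/((-3*182329)) = 989596/(-546987) = 989596*(-1/546987) = -989596/546987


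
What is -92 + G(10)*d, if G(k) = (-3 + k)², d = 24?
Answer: 1084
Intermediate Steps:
-92 + G(10)*d = -92 + (-3 + 10)²*24 = -92 + 7²*24 = -92 + 49*24 = -92 + 1176 = 1084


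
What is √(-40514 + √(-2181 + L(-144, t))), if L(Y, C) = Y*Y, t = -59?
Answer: √(-40514 + √18555) ≈ 200.94*I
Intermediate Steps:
L(Y, C) = Y²
√(-40514 + √(-2181 + L(-144, t))) = √(-40514 + √(-2181 + (-144)²)) = √(-40514 + √(-2181 + 20736)) = √(-40514 + √18555)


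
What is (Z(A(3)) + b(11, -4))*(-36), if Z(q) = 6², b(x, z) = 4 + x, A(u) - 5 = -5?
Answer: -1836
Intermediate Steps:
A(u) = 0 (A(u) = 5 - 5 = 0)
Z(q) = 36
(Z(A(3)) + b(11, -4))*(-36) = (36 + (4 + 11))*(-36) = (36 + 15)*(-36) = 51*(-36) = -1836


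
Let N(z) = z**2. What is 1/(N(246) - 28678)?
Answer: 1/31838 ≈ 3.1409e-5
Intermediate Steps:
1/(N(246) - 28678) = 1/(246**2 - 28678) = 1/(60516 - 28678) = 1/31838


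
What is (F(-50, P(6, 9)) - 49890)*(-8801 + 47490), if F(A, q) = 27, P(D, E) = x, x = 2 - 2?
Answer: -1929149607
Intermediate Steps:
x = 0
P(D, E) = 0
(F(-50, P(6, 9)) - 49890)*(-8801 + 47490) = (27 - 49890)*(-8801 + 47490) = -49863*38689 = -1929149607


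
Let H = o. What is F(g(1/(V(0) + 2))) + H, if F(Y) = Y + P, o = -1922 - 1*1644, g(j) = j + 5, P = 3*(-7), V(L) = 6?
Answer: -28655/8 ≈ -3581.9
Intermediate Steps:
P = -21
g(j) = 5 + j
o = -3566 (o = -1922 - 1644 = -3566)
H = -3566
F(Y) = -21 + Y (F(Y) = Y - 21 = -21 + Y)
F(g(1/(V(0) + 2))) + H = (-21 + (5 + 1/(6 + 2))) - 3566 = (-21 + (5 + 1/8)) - 3566 = (-21 + (5 + ⅛)) - 3566 = (-21 + 41/8) - 3566 = -127/8 - 3566 = -28655/8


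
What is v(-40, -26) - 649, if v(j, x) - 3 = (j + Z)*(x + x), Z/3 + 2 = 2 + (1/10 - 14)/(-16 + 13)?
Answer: 3556/5 ≈ 711.20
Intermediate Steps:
Z = 139/10 (Z = -6 + 3*(2 + (1/10 - 14)/(-16 + 13)) = -6 + 3*(2 + (1/10 - 14)/(-3)) = -6 + 3*(2 - 139/10*(-1/3)) = -6 + 3*(2 + 139/30) = -6 + 3*(199/30) = -6 + 199/10 = 139/10 ≈ 13.900)
v(j, x) = 3 + 2*x*(139/10 + j) (v(j, x) = 3 + (j + 139/10)*(x + x) = 3 + (139/10 + j)*(2*x) = 3 + 2*x*(139/10 + j))
v(-40, -26) - 649 = (3 + (139/5)*(-26) + 2*(-40)*(-26)) - 649 = (3 - 3614/5 + 2080) - 649 = 6801/5 - 649 = 3556/5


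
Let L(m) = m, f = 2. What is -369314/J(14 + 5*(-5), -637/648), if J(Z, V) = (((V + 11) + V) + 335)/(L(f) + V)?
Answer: -121688963/111467 ≈ -1091.7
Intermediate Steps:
J(Z, V) = (346 + 2*V)/(2 + V) (J(Z, V) = (((V + 11) + V) + 335)/(2 + V) = (((11 + V) + V) + 335)/(2 + V) = ((11 + 2*V) + 335)/(2 + V) = (346 + 2*V)/(2 + V))
-369314/J(14 + 5*(-5), -637/648) = -369314*(2 - 637/648)/(2*(173 - 637/648)) = -369314/(2*(111467/648)/(659/648)) = -369314/(2*(648/659)*(111467/648)) = -369314/222934/659 = -369314*659/222934 = -121688963/111467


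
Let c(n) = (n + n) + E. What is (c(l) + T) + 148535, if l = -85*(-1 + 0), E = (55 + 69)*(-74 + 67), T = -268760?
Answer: -120923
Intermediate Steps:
E = -868 (E = 124*(-7) = -868)
l = 85 (l = -85*(-1) = 85)
c(n) = -868 + 2*n (c(n) = (n + n) - 868 = 2*n - 868 = -868 + 2*n)
(c(l) + T) + 148535 = ((-868 + 2*85) - 268760) + 148535 = ((-868 + 170) - 268760) + 148535 = (-698 - 268760) + 148535 = -269458 + 148535 = -120923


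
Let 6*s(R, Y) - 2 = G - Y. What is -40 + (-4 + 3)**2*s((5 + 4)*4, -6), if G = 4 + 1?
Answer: -227/6 ≈ -37.833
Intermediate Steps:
G = 5
s(R, Y) = 7/6 - Y/6 (s(R, Y) = 1/3 + (5 - Y)/6 = 1/3 + (5/6 - Y/6) = 7/6 - Y/6)
-40 + (-4 + 3)**2*s((5 + 4)*4, -6) = -40 + (-4 + 3)**2*(7/6 - 1/6*(-6)) = -40 + (-1)**2*(7/6 + 1) = -40 + 1*(13/6) = -40 + 13/6 = -227/6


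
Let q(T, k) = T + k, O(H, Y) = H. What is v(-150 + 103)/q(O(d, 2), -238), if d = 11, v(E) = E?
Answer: 47/227 ≈ 0.20705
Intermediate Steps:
v(-150 + 103)/q(O(d, 2), -238) = (-150 + 103)/(11 - 238) = -47/(-227) = -47*(-1/227) = 47/227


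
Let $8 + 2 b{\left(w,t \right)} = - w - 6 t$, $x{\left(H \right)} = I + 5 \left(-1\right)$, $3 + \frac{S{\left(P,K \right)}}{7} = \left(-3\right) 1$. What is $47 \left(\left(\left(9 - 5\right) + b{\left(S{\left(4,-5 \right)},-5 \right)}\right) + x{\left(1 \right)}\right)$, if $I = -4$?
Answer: $1269$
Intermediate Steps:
$S{\left(P,K \right)} = -42$ ($S{\left(P,K \right)} = -21 + 7 \left(\left(-3\right) 1\right) = -21 + 7 \left(-3\right) = -21 - 21 = -42$)
$x{\left(H \right)} = -9$ ($x{\left(H \right)} = -4 + 5 \left(-1\right) = -4 - 5 = -9$)
$b{\left(w,t \right)} = -4 - 3 t - \frac{w}{2}$ ($b{\left(w,t \right)} = -4 + \frac{- w - 6 t}{2} = -4 - \left(\frac{w}{2} + 3 t\right) = -4 - 3 t - \frac{w}{2}$)
$47 \left(\left(\left(9 - 5\right) + b{\left(S{\left(4,-5 \right)},-5 \right)}\right) + x{\left(1 \right)}\right) = 47 \left(\left(\left(9 - 5\right) - -32\right) - 9\right) = 47 \left(\left(4 + \left(-4 + 15 + 21\right)\right) - 9\right) = 47 \left(\left(4 + 32\right) - 9\right) = 47 \left(36 - 9\right) = 47 \cdot 27 = 1269$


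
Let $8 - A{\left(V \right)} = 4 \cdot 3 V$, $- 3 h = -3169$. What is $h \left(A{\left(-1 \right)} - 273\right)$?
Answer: $- \frac{801757}{3} \approx -2.6725 \cdot 10^{5}$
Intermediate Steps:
$h = \frac{3169}{3}$ ($h = \left(- \frac{1}{3}\right) \left(-3169\right) = \frac{3169}{3} \approx 1056.3$)
$A{\left(V \right)} = 8 - 12 V$ ($A{\left(V \right)} = 8 - 4 \cdot 3 V = 8 - 12 V$)
$h \left(A{\left(-1 \right)} - 273\right) = \frac{3169 \left(\left(8 - -12\right) - 273\right)}{3} = \frac{3169 \left(\left(8 + 12\right) - 273\right)}{3} = \frac{3169 \left(20 - 273\right)}{3} = \frac{3169}{3} \left(-253\right) = - \frac{801757}{3}$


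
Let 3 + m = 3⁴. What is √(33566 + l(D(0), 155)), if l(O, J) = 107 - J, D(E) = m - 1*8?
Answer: √33518 ≈ 183.08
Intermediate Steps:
m = 78 (m = -3 + 3⁴ = -3 + 81 = 78)
D(E) = 70 (D(E) = 78 - 1*8 = 78 - 8 = 70)
√(33566 + l(D(0), 155)) = √(33566 + (107 - 1*155)) = √(33566 + (107 - 155)) = √(33566 - 48) = √33518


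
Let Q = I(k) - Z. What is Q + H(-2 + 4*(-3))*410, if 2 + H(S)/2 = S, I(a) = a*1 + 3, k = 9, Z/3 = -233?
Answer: -12409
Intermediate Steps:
Z = -699 (Z = 3*(-233) = -699)
I(a) = 3 + a (I(a) = a + 3 = 3 + a)
Q = 711 (Q = (3 + 9) - 1*(-699) = 12 + 699 = 711)
H(S) = -4 + 2*S
Q + H(-2 + 4*(-3))*410 = 711 + (-4 + 2*(-2 + 4*(-3)))*410 = 711 + (-4 + 2*(-2 - 12))*410 = 711 + (-4 + 2*(-14))*410 = 711 + (-4 - 28)*410 = 711 - 32*410 = 711 - 13120 = -12409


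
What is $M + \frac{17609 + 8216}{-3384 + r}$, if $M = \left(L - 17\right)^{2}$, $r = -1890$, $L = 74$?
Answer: $\frac{17109401}{5274} \approx 3244.1$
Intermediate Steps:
$M = 3249$ ($M = \left(74 - 17\right)^{2} = 57^{2} = 3249$)
$M + \frac{17609 + 8216}{-3384 + r} = 3249 + \frac{17609 + 8216}{-3384 - 1890} = 3249 + \frac{25825}{-5274} = 3249 + 25825 \left(- \frac{1}{5274}\right) = 3249 - \frac{25825}{5274} = \frac{17109401}{5274}$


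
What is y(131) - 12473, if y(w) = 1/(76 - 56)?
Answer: -249459/20 ≈ -12473.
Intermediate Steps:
y(w) = 1/20
y(131) - 12473 = 1/20 - 12473 = -249459/20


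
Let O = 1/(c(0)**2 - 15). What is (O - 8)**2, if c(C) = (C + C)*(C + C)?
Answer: 14641/225 ≈ 65.071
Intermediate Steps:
c(C) = 4*C**2 (c(C) = (2*C)*(2*C) = 4*C**2)
O = -1/15 (O = 1/((4*0**2)**2 - 15) = 1/((4*0)**2 - 15) = 1/(0**2 - 15) = 1/(0 - 15) = 1/(-15) = -1/15 ≈ -0.066667)
(O - 8)**2 = (-1/15 - 8)**2 = (-121/15)**2 = 14641/225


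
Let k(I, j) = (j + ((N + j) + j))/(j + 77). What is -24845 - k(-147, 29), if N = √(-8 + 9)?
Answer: -1316829/53 ≈ -24846.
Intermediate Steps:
N = 1 (N = √1 = 1)
k(I, j) = (1 + 3*j)/(77 + j) (k(I, j) = (j + ((1 + j) + j))/(j + 77) = (j + (1 + 2*j))/(77 + j) = (1 + 3*j)/(77 + j))
-24845 - k(-147, 29) = -24845 - (1 + 3*29)/(77 + 29) = -24845 - (1 + 87)/106 = -24845 - 88/106 = -24845 - 1*44/53 = -24845 - 44/53 = -1316829/53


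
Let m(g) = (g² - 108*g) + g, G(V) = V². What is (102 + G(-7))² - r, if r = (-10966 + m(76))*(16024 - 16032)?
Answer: -83775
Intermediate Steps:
m(g) = g² - 107*g
r = 106576 (r = (-10966 + 76*(-107 + 76))*(16024 - 16032) = (-10966 + 76*(-31))*(-8) = (-10966 - 2356)*(-8) = -13322*(-8) = 106576)
(102 + G(-7))² - r = (102 + (-7)²)² - 1*106576 = (102 + 49)² - 106576 = 151² - 106576 = 22801 - 106576 = -83775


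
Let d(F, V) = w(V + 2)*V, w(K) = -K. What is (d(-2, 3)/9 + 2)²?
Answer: ⅑ ≈ 0.11111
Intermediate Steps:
d(F, V) = V*(-2 - V) (d(F, V) = (-(V + 2))*V = (-(2 + V))*V = (-2 - V)*V = V*(-2 - V))
(d(-2, 3)/9 + 2)² = (-1*3*(2 + 3)/9 + 2)² = (-1*3*5*(⅑) + 2)² = (-15*⅑ + 2)² = (-5/3 + 2)² = (⅓)² = ⅑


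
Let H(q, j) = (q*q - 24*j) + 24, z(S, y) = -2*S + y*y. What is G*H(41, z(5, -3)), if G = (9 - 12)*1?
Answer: -5187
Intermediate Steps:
G = -3 (G = -3*1 = -3)
z(S, y) = y**2 - 2*S (z(S, y) = -2*S + y**2 = y**2 - 2*S)
H(q, j) = 24 + q**2 - 24*j (H(q, j) = (q**2 - 24*j) + 24 = 24 + q**2 - 24*j)
G*H(41, z(5, -3)) = -3*(24 + 41**2 - 24*((-3)**2 - 2*5)) = -3*(24 + 1681 - 24*(9 - 10)) = -3*(24 + 1681 - 24*(-1)) = -3*(24 + 1681 + 24) = -3*1729 = -5187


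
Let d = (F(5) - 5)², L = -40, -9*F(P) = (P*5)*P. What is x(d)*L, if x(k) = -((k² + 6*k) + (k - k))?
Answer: 33970216000/6561 ≈ 5.1776e+6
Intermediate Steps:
F(P) = -5*P²/9 (F(P) = -P*5*P/9 = -5*P*P/9 = -5*P²/9)
d = 28900/81 (d = (-5/9*5² - 5)² = (-5/9*25 - 5)² = (-125/9 - 5)² = (-170/9)² = 28900/81 ≈ 356.79)
x(k) = -k² - 6*k (x(k) = -((k² + 6*k) + 0) = -(k² + 6*k) = -k² - 6*k)
x(d)*L = -1*28900/81*(6 + 28900/81)*(-40) = -1*28900/81*29386/81*(-40) = -849255400/6561*(-40) = 33970216000/6561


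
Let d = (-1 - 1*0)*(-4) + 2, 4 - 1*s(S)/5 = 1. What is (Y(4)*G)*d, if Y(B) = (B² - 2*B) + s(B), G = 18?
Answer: 2484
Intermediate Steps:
s(S) = 15 (s(S) = 20 - 5*1 = 20 - 5 = 15)
d = 6 (d = (-1 + 0)*(-4) + 2 = -1*(-4) + 2 = 4 + 2 = 6)
Y(B) = 15 + B² - 2*B (Y(B) = (B² - 2*B) + 15 = 15 + B² - 2*B)
(Y(4)*G)*d = ((15 + 4² - 2*4)*18)*6 = ((15 + 16 - 8)*18)*6 = (23*18)*6 = 414*6 = 2484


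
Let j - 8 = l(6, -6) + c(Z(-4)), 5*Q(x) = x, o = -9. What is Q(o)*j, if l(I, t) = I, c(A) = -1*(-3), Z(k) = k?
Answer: -153/5 ≈ -30.600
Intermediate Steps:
Q(x) = x/5
c(A) = 3
j = 17 (j = 8 + (6 + 3) = 8 + 9 = 17)
Q(o)*j = ((⅕)*(-9))*17 = -9/5*17 = -153/5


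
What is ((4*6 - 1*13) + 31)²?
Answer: 1764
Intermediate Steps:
((4*6 - 1*13) + 31)² = ((24 - 13) + 31)² = (11 + 31)² = 42² = 1764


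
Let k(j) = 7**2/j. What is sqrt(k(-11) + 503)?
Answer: 2*sqrt(15081)/11 ≈ 22.328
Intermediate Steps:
k(j) = 49/j
sqrt(k(-11) + 503) = sqrt(49/(-11) + 503) = sqrt(49*(-1/11) + 503) = sqrt(-49/11 + 503) = sqrt(5484/11) = 2*sqrt(15081)/11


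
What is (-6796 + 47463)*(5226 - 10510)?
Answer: -214884428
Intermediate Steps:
(-6796 + 47463)*(5226 - 10510) = 40667*(-5284) = -214884428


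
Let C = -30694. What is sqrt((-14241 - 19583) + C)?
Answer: I*sqrt(64518) ≈ 254.0*I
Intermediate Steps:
sqrt((-14241 - 19583) + C) = sqrt((-14241 - 19583) - 30694) = sqrt(-33824 - 30694) = sqrt(-64518) = I*sqrt(64518)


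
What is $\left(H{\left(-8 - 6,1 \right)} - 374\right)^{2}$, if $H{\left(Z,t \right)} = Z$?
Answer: $150544$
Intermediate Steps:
$\left(H{\left(-8 - 6,1 \right)} - 374\right)^{2} = \left(\left(-8 - 6\right) - 374\right)^{2} = \left(-14 - 374\right)^{2} = \left(-388\right)^{2} = 150544$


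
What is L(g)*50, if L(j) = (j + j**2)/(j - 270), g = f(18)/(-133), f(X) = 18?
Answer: 2875/132734 ≈ 0.021660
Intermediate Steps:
g = -18/133 (g = 18/(-133) = 18*(-1/133) = -18/133 ≈ -0.13534)
L(j) = (j + j**2)/(-270 + j)
L(g)*50 = -18*(1 - 18/133)/(133*(-270 - 18/133))*50 = -18/133*115/133/(-35928/133)*50 = -18/133*(-133/35928)*115/133*50 = (115/265468)*50 = 2875/132734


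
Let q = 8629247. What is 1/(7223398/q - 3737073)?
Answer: -8629247/32248118750633 ≈ -2.6759e-7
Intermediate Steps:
1/(7223398/q - 3737073) = 1/(7223398/8629247 - 3737073) = 1/(-32248118750633/8629247) = -8629247/32248118750633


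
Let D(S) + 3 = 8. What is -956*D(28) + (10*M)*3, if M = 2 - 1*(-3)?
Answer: -4630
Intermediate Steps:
D(S) = 5 (D(S) = -3 + 8 = 5)
M = 5 (M = 2 + 3 = 5)
-956*D(28) + (10*M)*3 = -956*5 + (10*5)*3 = -4780 + 50*3 = -4780 + 150 = -4630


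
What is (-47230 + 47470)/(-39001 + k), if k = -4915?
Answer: -60/10979 ≈ -0.0054650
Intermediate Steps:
(-47230 + 47470)/(-39001 + k) = (-47230 + 47470)/(-39001 - 4915) = 240/(-43916) = 240*(-1/43916) = -60/10979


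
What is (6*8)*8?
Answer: 384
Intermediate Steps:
(6*8)*8 = 48*8 = 384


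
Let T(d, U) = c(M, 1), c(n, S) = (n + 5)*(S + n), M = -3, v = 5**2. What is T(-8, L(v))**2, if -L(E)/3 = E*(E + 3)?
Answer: 16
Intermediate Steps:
v = 25
c(n, S) = (5 + n)*(S + n)
L(E) = -3*E*(3 + E) (L(E) = -3*E*(E + 3) = -3*E*(3 + E))
T(d, U) = -4 (T(d, U) = (-3)**2 + 5*1 + 5*(-3) + 1*(-3) = 9 + 5 - 15 - 3 = -4)
T(-8, L(v))**2 = (-4)**2 = 16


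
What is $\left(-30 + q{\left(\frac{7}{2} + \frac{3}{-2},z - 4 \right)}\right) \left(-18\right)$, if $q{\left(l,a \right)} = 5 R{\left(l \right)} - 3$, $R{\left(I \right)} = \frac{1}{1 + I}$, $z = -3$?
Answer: $564$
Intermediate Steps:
$q{\left(l,a \right)} = -3 + \frac{5}{1 + l}$ ($q{\left(l,a \right)} = \frac{5}{1 + l} - 3 = -3 + \frac{5}{1 + l}$)
$\left(-30 + q{\left(\frac{7}{2} + \frac{3}{-2},z - 4 \right)}\right) \left(-18\right) = \left(-30 + \frac{2 - 3 \left(\frac{7}{2} + \frac{3}{-2}\right)}{1 + \left(\frac{7}{2} + \frac{3}{-2}\right)}\right) \left(-18\right) = \left(-30 + \frac{2 - 3 \left(7 \cdot \frac{1}{2} + 3 \left(- \frac{1}{2}\right)\right)}{1 + \left(7 \cdot \frac{1}{2} + 3 \left(- \frac{1}{2}\right)\right)}\right) \left(-18\right) = \left(-30 + \frac{2 - 3 \left(\frac{7}{2} - \frac{3}{2}\right)}{1 + \left(\frac{7}{2} - \frac{3}{2}\right)}\right) \left(-18\right) = \left(-30 + \frac{2 - 6}{1 + 2}\right) \left(-18\right) = \left(-30 + \frac{2 - 6}{3}\right) \left(-18\right) = \left(-30 + \frac{1}{3} \left(-4\right)\right) \left(-18\right) = \left(-30 - \frac{4}{3}\right) \left(-18\right) = \left(- \frac{94}{3}\right) \left(-18\right) = 564$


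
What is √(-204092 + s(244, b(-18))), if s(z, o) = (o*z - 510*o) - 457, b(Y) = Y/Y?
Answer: I*√204815 ≈ 452.56*I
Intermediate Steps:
b(Y) = 1
s(z, o) = -457 - 510*o + o*z (s(z, o) = (-510*o + o*z) - 457 = -457 - 510*o + o*z)
√(-204092 + s(244, b(-18))) = √(-204092 + (-457 - 510*1 + 1*244)) = √(-204092 + (-457 - 510 + 244)) = √(-204092 - 723) = √(-204815) = I*√204815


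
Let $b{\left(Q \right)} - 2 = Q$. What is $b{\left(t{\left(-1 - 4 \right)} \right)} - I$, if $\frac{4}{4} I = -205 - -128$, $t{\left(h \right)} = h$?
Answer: $74$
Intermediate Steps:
$I = -77$ ($I = -205 - -128 = -205 + 128 = -77$)
$b{\left(Q \right)} = 2 + Q$
$b{\left(t{\left(-1 - 4 \right)} \right)} - I = \left(2 - 5\right) - -77 = \left(2 - 5\right) + 77 = -3 + 77 = 74$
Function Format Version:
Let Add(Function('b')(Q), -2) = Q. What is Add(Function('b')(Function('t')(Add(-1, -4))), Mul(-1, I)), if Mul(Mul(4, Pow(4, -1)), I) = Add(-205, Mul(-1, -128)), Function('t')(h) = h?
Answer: 74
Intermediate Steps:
I = -77 (I = Add(-205, Mul(-1, -128)) = Add(-205, 128) = -77)
Function('b')(Q) = Add(2, Q)
Add(Function('b')(Function('t')(Add(-1, -4))), Mul(-1, I)) = Add(Add(2, Add(-1, -4)), Mul(-1, -77)) = Add(Add(2, -5), 77) = Add(-3, 77) = 74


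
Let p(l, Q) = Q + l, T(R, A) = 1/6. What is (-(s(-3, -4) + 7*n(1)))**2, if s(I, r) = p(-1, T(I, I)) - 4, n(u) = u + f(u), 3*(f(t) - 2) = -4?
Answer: 1681/36 ≈ 46.694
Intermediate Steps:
f(t) = 2/3 (f(t) = 2 + (1/3)*(-4) = 2 - 4/3 = 2/3)
T(R, A) = 1/6
n(u) = 2/3 + u (n(u) = u + 2/3 = 2/3 + u)
s(I, r) = -29/6 (s(I, r) = (1/6 - 1) - 4 = -5/6 - 4 = -29/6)
(-(s(-3, -4) + 7*n(1)))**2 = (-(-29/6 + 7*(2/3 + 1)))**2 = (-(-29/6 + 7*(5/3)))**2 = (-(-29/6 + 35/3))**2 = (-1*41/6)**2 = (-41/6)**2 = 1681/36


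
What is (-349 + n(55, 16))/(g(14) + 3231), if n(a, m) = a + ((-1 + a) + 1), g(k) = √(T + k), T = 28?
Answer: -257403/3479773 + 239*√42/10439319 ≈ -0.073823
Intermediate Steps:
g(k) = √(28 + k)
n(a, m) = 2*a (n(a, m) = a + a = 2*a)
(-349 + n(55, 16))/(g(14) + 3231) = (-349 + 2*55)/(√(28 + 14) + 3231) = (-349 + 110)/(√42 + 3231) = -239/(3231 + √42)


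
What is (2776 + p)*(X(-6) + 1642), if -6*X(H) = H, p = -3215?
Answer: -721277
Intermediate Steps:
X(H) = -H/6
(2776 + p)*(X(-6) + 1642) = (2776 - 3215)*(-⅙*(-6) + 1642) = -439*(1 + 1642) = -439*1643 = -721277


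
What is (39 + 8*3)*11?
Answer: 693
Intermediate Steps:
(39 + 8*3)*11 = (39 + 24)*11 = 63*11 = 693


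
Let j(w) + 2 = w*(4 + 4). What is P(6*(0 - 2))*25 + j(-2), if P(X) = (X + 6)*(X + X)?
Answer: 3582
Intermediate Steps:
j(w) = -2 + 8*w (j(w) = -2 + w*(4 + 4) = -2 + w*8 = -2 + 8*w)
P(X) = 2*X*(6 + X) (P(X) = (6 + X)*(2*X) = 2*X*(6 + X))
P(6*(0 - 2))*25 + j(-2) = (2*(6*(0 - 2))*(6 + 6*(0 - 2)))*25 + (-2 + 8*(-2)) = (2*(6*(-2))*(6 + 6*(-2)))*25 + (-2 - 16) = (2*(-12)*(6 - 12))*25 - 18 = (2*(-12)*(-6))*25 - 18 = 144*25 - 18 = 3600 - 18 = 3582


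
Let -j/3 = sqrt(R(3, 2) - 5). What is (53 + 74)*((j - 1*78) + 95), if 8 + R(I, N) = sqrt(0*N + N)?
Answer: 2159 - 381*sqrt(-13 + sqrt(2)) ≈ 2159.0 - 1296.8*I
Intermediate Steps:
R(I, N) = -8 + sqrt(N) (R(I, N) = -8 + sqrt(0*N + N) = -8 + sqrt(0 + N) = -8 + sqrt(N))
j = -3*sqrt(-13 + sqrt(2)) (j = -3*sqrt((-8 + sqrt(2)) - 5) = -3*sqrt(-13 + sqrt(2)) ≈ -10.211*I)
(53 + 74)*((j - 1*78) + 95) = (53 + 74)*((-3*I*sqrt(13 - sqrt(2)) - 1*78) + 95) = 127*((-3*I*sqrt(13 - sqrt(2)) - 78) + 95) = 127*((-78 - 3*I*sqrt(13 - sqrt(2))) + 95) = 127*(17 - 3*I*sqrt(13 - sqrt(2))) = 2159 - 381*I*sqrt(13 - sqrt(2))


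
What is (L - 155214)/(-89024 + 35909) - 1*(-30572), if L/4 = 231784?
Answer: 1623059858/53115 ≈ 30557.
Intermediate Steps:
L = 927136 (L = 4*231784 = 927136)
(L - 155214)/(-89024 + 35909) - 1*(-30572) = (927136 - 155214)/(-89024 + 35909) - 1*(-30572) = 771922/(-53115) + 30572 = 771922*(-1/53115) + 30572 = -771922/53115 + 30572 = 1623059858/53115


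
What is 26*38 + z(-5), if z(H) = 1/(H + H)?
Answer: 9879/10 ≈ 987.90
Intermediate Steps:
z(H) = 1/(2*H)
26*38 + z(-5) = 26*38 + (½)/(-5) = 988 + (½)*(-⅕) = 988 - ⅒ = 9879/10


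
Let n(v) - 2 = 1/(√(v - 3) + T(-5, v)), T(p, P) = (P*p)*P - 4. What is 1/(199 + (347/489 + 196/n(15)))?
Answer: 181343895843063/53995694881930562 - 23433858*√3/26997847440965281 ≈ 0.0033585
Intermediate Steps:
T(p, P) = -4 + p*P² (T(p, P) = p*P² - 4 = -4 + p*P²)
n(v) = 2 + 1/(-4 + √(-3 + v) - 5*v²) (n(v) = 2 + 1/(√(v - 3) + (-4 - 5*v²)) = 2 + 1/(√(-3 + v) + (-4 - 5*v²)) = 2 + 1/(-4 + √(-3 + v) - 5*v²))
1/(199 + (347/489 + 196/n(15))) = 1/(199 + (347/489 + 196/(((7 - 2*√(-3 + 15) + 10*15²)/(4 - √(-3 + 15) + 5*15²))))) = 1/(199 + (347*(1/489) + 196/(((7 - 4*√3 + 10*225)/(4 - √12 + 5*225))))) = 1/(199 + (347/489 + 196/(((7 - 4*√3 + 2250)/(4 - 2*√3 + 1125))))) = 1/(199 + (347/489 + 196/(((2257 - 4*√3)/(1129 - 2*√3))))) = 1/(199 + (347/489 + 196*((1129 - 2*√3)/(2257 - 4*√3)))) = 1/(199 + (347/489 + 196*(1129 - 2*√3)/(2257 - 4*√3))) = 1/(97658/489 + 196*(1129 - 2*√3)/(2257 - 4*√3))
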